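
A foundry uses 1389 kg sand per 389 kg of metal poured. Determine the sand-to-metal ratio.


Formula: Sand-to-Metal Ratio = W_sand / W_metal
Ratio = 1389 kg / 389 kg = 3.5707

Final answer: 3.5707


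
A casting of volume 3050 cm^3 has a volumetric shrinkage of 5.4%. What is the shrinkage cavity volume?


Formula: V_shrink = V_casting * shrinkage_pct / 100
V_shrink = 3050 cm^3 * 5.4 / 100 = 164.7000 cm^3

Answer: 164.7000 cm^3


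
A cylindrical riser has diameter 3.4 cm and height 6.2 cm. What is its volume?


Formula: V = pi * (D/2)^2 * H  (cylinder volume)
Radius = D/2 = 3.4/2 = 1.7 cm
V = pi * 1.7^2 * 6.2 = 56.2911 cm^3

Answer: 56.2911 cm^3


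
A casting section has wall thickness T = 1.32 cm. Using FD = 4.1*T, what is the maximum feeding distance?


Formula: FD = 4.1 * T  (riser feeding-distance rule)
FD = 4.1 * 1.32 cm = 5.4120 cm

Final answer: 5.4120 cm


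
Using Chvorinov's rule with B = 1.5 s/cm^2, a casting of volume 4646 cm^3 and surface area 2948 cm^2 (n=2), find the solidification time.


Formula: t_s = B * (V/A)^n  (Chvorinov's rule, n=2)
Modulus M = V/A = 4646/2948 = 1.575984 cm
M^2 = 1.575984^2 = 2.483726 cm^2
t_s = 1.5 * 2.483726 = 3.7256 s

Final answer: 3.7256 s


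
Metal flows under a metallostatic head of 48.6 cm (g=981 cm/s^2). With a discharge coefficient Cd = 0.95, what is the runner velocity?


Formula: v = Cd * sqrt(2 * g * h)  (Torricelli with discharge coefficient)
2*g*h = 2 * 981 * 48.6 = 95353.2 cm^2/s^2
sqrt(95353.2) = 308.79313 cm/s
v = 0.95 * 308.79313 = 293.3535 cm/s

293.3535 cm/s


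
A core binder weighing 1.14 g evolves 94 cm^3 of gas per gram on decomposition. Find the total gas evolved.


Formula: V_gas = W_binder * gas_evolution_rate
V = 1.14 g * 94 cm^3/g = 107.1600 cm^3


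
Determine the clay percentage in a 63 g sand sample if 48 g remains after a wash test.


Formula: Clay% = (W_total - W_washed) / W_total * 100
Clay mass = 63 - 48 = 15 g
Clay% = 15 / 63 * 100 = 23.8095%

23.8095%


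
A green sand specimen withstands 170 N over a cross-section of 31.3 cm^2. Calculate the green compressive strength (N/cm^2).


Formula: Compressive Strength = Force / Area
Strength = 170 N / 31.3 cm^2 = 5.4313 N/cm^2

Answer: 5.4313 N/cm^2


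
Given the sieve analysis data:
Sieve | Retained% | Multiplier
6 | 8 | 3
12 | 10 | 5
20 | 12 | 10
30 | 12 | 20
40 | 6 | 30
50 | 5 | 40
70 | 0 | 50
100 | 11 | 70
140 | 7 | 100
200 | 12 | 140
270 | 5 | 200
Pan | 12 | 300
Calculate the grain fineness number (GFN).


Formula: GFN = sum(pct * multiplier) / sum(pct)
sum(pct * multiplier) = 8564
sum(pct) = 100
GFN = 8564 / 100 = 85.64


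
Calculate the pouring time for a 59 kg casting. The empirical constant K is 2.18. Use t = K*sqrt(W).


Formula: t = K * sqrt(W)
sqrt(W) = sqrt(59) = 7.68115
t = 2.18 * 7.68115 = 16.7449 s

Final answer: 16.7449 s


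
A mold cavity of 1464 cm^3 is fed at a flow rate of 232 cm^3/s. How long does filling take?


Formula: t_fill = V_mold / Q_flow
t = 1464 cm^3 / 232 cm^3/s = 6.3103 s

6.3103 s


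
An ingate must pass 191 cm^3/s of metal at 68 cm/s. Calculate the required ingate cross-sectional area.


Formula: A_ingate = Q / v  (continuity equation)
A = 191 cm^3/s / 68 cm/s = 2.8088 cm^2

2.8088 cm^2


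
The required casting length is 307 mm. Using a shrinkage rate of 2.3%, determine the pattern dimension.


Formula: L_pattern = L_casting * (1 + shrinkage_rate/100)
Shrinkage factor = 1 + 2.3/100 = 1.023
L_pattern = 307 mm * 1.023 = 314.0610 mm

Answer: 314.0610 mm


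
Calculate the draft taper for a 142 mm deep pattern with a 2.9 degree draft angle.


Formula: taper = depth * tan(draft_angle)
tan(2.9 deg) = 0.0506578
taper = 142 mm * 0.0506578 = 7.1934 mm

Final answer: 7.1934 mm


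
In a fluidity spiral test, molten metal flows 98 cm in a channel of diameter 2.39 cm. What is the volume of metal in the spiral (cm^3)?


Formula: V = pi * (d/2)^2 * L  (cylinder volume)
Radius = 2.39/2 = 1.195 cm
V = pi * 1.195^2 * 98 = 439.6547 cm^3

Final answer: 439.6547 cm^3


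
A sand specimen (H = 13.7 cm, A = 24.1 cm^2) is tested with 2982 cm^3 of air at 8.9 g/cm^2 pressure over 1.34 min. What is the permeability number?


Formula: Permeability Number P = (V * H) / (p * A * t)
Numerator: V * H = 2982 * 13.7 = 40853.4
Denominator: p * A * t = 8.9 * 24.1 * 1.34 = 287.4166
P = 40853.4 / 287.4166 = 142.1400


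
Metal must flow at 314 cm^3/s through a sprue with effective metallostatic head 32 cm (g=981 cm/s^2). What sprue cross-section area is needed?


Formula: v = sqrt(2*g*h), A = Q/v
Velocity: v = sqrt(2 * 981 * 32) = sqrt(62784) = 250.5674 cm/s
Sprue area: A = Q / v = 314 / 250.5674 = 1.2532 cm^2

1.2532 cm^2


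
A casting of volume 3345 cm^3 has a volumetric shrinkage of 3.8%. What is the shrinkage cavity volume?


Formula: V_shrink = V_casting * shrinkage_pct / 100
V_shrink = 3345 cm^3 * 3.8 / 100 = 127.1100 cm^3

127.1100 cm^3


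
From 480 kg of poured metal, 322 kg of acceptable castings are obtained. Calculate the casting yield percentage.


Formula: Casting Yield = (W_good / W_total) * 100
Yield = (322 kg / 480 kg) * 100 = 67.0833%


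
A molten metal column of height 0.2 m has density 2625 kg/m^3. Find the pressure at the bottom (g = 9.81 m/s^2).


Formula: P = rho * g * h
rho * g = 2625 * 9.81 = 25751.25 N/m^3
P = 25751.25 * 0.2 = 5150.2500 Pa

Final answer: 5150.2500 Pa


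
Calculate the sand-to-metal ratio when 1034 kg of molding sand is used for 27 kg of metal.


Formula: Sand-to-Metal Ratio = W_sand / W_metal
Ratio = 1034 kg / 27 kg = 38.2963

38.2963


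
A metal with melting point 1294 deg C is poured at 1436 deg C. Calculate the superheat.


Formula: Superheat = T_pour - T_melt
Superheat = 1436 - 1294 = 142 deg C

142 deg C


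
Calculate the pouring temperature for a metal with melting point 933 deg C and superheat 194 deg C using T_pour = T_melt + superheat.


Formula: T_pour = T_melt + Superheat
T_pour = 933 + 194 = 1127 deg C

Answer: 1127 deg C


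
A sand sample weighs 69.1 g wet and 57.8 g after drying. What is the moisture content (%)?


Formula: MC = (W_wet - W_dry) / W_wet * 100
Water mass = 69.1 - 57.8 = 11.3 g
MC = 11.3 / 69.1 * 100 = 16.3531%

16.3531%


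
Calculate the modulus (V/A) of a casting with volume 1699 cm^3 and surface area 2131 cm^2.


Formula: Casting Modulus M = V / A
M = 1699 cm^3 / 2131 cm^2 = 0.7973 cm


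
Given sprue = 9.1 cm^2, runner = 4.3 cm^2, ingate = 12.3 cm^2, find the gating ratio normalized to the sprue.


Sprue:Runner:Ingate = 1 : 4.3/9.1 : 12.3/9.1 = 1:0.47:1.35

Final answer: 1:0.47:1.35


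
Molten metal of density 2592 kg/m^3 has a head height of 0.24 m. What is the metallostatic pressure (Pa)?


Formula: P = rho * g * h
rho * g = 2592 * 9.81 = 25427.52 N/m^3
P = 25427.52 * 0.24 = 6102.6048 Pa

6102.6048 Pa


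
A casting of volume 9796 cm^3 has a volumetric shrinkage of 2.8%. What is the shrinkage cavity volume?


Formula: V_shrink = V_casting * shrinkage_pct / 100
V_shrink = 9796 cm^3 * 2.8 / 100 = 274.2880 cm^3

Answer: 274.2880 cm^3


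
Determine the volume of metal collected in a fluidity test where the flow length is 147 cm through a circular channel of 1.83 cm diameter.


Formula: V = pi * (d/2)^2 * L  (cylinder volume)
Radius = 1.83/2 = 0.915 cm
V = pi * 0.915^2 * 147 = 386.6423 cm^3

386.6423 cm^3


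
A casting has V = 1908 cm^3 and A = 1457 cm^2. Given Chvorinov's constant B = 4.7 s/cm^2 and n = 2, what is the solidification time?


Formula: t_s = B * (V/A)^n  (Chvorinov's rule, n=2)
Modulus M = V/A = 1908/1457 = 1.309540 cm
M^2 = 1.309540^2 = 1.714895 cm^2
t_s = 4.7 * 1.714895 = 8.0600 s

Answer: 8.0600 s


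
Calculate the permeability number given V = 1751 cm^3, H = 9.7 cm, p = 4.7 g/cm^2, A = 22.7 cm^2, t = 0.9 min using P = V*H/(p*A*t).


Formula: Permeability Number P = (V * H) / (p * A * t)
Numerator: V * H = 1751 * 9.7 = 16984.7
Denominator: p * A * t = 4.7 * 22.7 * 0.9 = 96.021
P = 16984.7 / 96.021 = 176.8853


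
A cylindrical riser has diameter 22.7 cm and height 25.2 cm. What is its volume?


Formula: V = pi * (D/2)^2 * H  (cylinder volume)
Radius = D/2 = 22.7/2 = 11.35 cm
V = pi * 11.35^2 * 25.2 = 10198.6371 cm^3

Answer: 10198.6371 cm^3


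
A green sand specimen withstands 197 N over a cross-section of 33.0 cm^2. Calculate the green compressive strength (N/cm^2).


Formula: Compressive Strength = Force / Area
Strength = 197 N / 33.0 cm^2 = 5.9697 N/cm^2

5.9697 N/cm^2


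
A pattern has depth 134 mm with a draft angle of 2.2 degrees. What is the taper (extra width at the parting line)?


Formula: taper = depth * tan(draft_angle)
tan(2.2 deg) = 0.0384161
taper = 134 mm * 0.0384161 = 5.1478 mm

Final answer: 5.1478 mm


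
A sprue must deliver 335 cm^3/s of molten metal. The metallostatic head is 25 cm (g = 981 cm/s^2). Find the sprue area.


Formula: v = sqrt(2*g*h), A = Q/v
Velocity: v = sqrt(2 * 981 * 25) = sqrt(49050) = 221.4723 cm/s
Sprue area: A = Q / v = 335 / 221.4723 = 1.5126 cm^2

Final answer: 1.5126 cm^2


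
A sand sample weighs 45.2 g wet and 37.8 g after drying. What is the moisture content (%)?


Formula: MC = (W_wet - W_dry) / W_wet * 100
Water mass = 45.2 - 37.8 = 7.4 g
MC = 7.4 / 45.2 * 100 = 16.3717%

Answer: 16.3717%


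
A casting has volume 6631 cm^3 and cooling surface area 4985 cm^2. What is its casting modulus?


Formula: Casting Modulus M = V / A
M = 6631 cm^3 / 4985 cm^2 = 1.3302 cm

Final answer: 1.3302 cm


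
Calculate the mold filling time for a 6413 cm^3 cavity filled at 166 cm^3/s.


Formula: t_fill = V_mold / Q_flow
t = 6413 cm^3 / 166 cm^3/s = 38.6325 s

Final answer: 38.6325 s


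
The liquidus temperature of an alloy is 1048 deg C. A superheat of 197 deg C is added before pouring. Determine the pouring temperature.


Formula: T_pour = T_melt + Superheat
T_pour = 1048 + 197 = 1245 deg C

Final answer: 1245 deg C


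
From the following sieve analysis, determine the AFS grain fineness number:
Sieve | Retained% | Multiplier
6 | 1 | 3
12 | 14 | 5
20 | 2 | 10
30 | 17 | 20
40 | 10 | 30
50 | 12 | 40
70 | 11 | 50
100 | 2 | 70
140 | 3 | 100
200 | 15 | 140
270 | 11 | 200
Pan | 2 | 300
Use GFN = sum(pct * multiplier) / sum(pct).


Formula: GFN = sum(pct * multiplier) / sum(pct)
sum(pct * multiplier) = 7103
sum(pct) = 100
GFN = 7103 / 100 = 71.03

71.03


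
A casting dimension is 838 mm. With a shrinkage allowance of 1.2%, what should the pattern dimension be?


Formula: L_pattern = L_casting * (1 + shrinkage_rate/100)
Shrinkage factor = 1 + 1.2/100 = 1.012
L_pattern = 838 mm * 1.012 = 848.0560 mm


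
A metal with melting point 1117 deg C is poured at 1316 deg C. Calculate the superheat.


Formula: Superheat = T_pour - T_melt
Superheat = 1316 - 1117 = 199 deg C

199 deg C


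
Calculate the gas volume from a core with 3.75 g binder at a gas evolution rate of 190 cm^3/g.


Formula: V_gas = W_binder * gas_evolution_rate
V = 3.75 g * 190 cm^3/g = 712.5000 cm^3

712.5000 cm^3


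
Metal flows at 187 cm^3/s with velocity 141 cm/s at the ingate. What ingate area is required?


Formula: A_ingate = Q / v  (continuity equation)
A = 187 cm^3/s / 141 cm/s = 1.3262 cm^2

Answer: 1.3262 cm^2


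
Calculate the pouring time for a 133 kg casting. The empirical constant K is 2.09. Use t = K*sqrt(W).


Formula: t = K * sqrt(W)
sqrt(W) = sqrt(133) = 11.53256
t = 2.09 * 11.53256 = 24.1031 s

Final answer: 24.1031 s


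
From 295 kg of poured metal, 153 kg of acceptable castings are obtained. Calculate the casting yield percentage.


Formula: Casting Yield = (W_good / W_total) * 100
Yield = (153 kg / 295 kg) * 100 = 51.8644%

Final answer: 51.8644%


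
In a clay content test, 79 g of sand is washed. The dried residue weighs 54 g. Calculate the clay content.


Formula: Clay% = (W_total - W_washed) / W_total * 100
Clay mass = 79 - 54 = 25 g
Clay% = 25 / 79 * 100 = 31.6456%

31.6456%


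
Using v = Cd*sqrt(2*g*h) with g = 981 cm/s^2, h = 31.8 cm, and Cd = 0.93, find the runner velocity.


Formula: v = Cd * sqrt(2 * g * h)  (Torricelli with discharge coefficient)
2*g*h = 2 * 981 * 31.8 = 62391.6 cm^2/s^2
sqrt(62391.6) = 249.78311 cm/s
v = 0.93 * 249.78311 = 232.2983 cm/s

Final answer: 232.2983 cm/s


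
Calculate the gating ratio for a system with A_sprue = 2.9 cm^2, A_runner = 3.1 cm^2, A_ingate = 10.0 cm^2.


Sprue:Runner:Ingate = 1 : 3.1/2.9 : 10.0/2.9 = 1:1.07:3.45

Final answer: 1:1.07:3.45


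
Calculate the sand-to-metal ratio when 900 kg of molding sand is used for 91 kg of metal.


Formula: Sand-to-Metal Ratio = W_sand / W_metal
Ratio = 900 kg / 91 kg = 9.8901


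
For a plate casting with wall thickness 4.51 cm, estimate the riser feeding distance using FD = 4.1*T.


Formula: FD = 4.1 * T  (riser feeding-distance rule)
FD = 4.1 * 4.51 cm = 18.4910 cm

Answer: 18.4910 cm


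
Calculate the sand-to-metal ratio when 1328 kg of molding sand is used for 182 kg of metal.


Formula: Sand-to-Metal Ratio = W_sand / W_metal
Ratio = 1328 kg / 182 kg = 7.2967


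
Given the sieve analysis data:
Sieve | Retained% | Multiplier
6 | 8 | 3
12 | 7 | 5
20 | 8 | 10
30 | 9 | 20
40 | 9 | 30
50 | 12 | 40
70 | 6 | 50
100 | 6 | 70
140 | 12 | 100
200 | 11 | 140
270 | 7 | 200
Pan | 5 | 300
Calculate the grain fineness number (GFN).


Formula: GFN = sum(pct * multiplier) / sum(pct)
sum(pct * multiplier) = 7429
sum(pct) = 100
GFN = 7429 / 100 = 74.29


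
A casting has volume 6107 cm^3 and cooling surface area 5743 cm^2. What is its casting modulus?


Formula: Casting Modulus M = V / A
M = 6107 cm^3 / 5743 cm^2 = 1.0634 cm

1.0634 cm


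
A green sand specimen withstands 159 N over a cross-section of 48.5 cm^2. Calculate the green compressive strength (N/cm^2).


Formula: Compressive Strength = Force / Area
Strength = 159 N / 48.5 cm^2 = 3.2784 N/cm^2

Final answer: 3.2784 N/cm^2


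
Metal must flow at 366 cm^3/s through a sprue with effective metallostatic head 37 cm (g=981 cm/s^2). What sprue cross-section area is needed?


Formula: v = sqrt(2*g*h), A = Q/v
Velocity: v = sqrt(2 * 981 * 37) = sqrt(72594) = 269.4327 cm/s
Sprue area: A = Q / v = 366 / 269.4327 = 1.3584 cm^2

Answer: 1.3584 cm^2


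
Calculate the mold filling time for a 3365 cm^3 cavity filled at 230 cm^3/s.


Formula: t_fill = V_mold / Q_flow
t = 3365 cm^3 / 230 cm^3/s = 14.6304 s

Final answer: 14.6304 s


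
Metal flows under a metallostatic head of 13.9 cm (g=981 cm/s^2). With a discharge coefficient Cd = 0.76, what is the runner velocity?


Formula: v = Cd * sqrt(2 * g * h)  (Torricelli with discharge coefficient)
2*g*h = 2 * 981 * 13.9 = 27271.8 cm^2/s^2
sqrt(27271.8) = 165.14176 cm/s
v = 0.76 * 165.14176 = 125.5077 cm/s


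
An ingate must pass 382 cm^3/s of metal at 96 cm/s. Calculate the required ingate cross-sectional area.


Formula: A_ingate = Q / v  (continuity equation)
A = 382 cm^3/s / 96 cm/s = 3.9792 cm^2

Final answer: 3.9792 cm^2


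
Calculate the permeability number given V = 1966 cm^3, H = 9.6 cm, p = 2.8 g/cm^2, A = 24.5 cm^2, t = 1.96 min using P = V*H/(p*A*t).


Formula: Permeability Number P = (V * H) / (p * A * t)
Numerator: V * H = 1966 * 9.6 = 18873.6
Denominator: p * A * t = 2.8 * 24.5 * 1.96 = 134.456
P = 18873.6 / 134.456 = 140.3701

Answer: 140.3701


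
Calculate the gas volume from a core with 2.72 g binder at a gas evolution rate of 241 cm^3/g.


Formula: V_gas = W_binder * gas_evolution_rate
V = 2.72 g * 241 cm^3/g = 655.5200 cm^3


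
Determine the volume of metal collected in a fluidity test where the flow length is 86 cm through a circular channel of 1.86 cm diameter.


Formula: V = pi * (d/2)^2 * L  (cylinder volume)
Radius = 1.86/2 = 0.93 cm
V = pi * 0.93^2 * 86 = 233.6761 cm^3

Answer: 233.6761 cm^3


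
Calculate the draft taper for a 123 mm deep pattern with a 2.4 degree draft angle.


Formula: taper = depth * tan(draft_angle)
tan(2.4 deg) = 0.0419124
taper = 123 mm * 0.0419124 = 5.1552 mm


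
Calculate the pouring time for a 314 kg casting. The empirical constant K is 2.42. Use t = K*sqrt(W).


Formula: t = K * sqrt(W)
sqrt(W) = sqrt(314) = 17.72005
t = 2.42 * 17.72005 = 42.8825 s


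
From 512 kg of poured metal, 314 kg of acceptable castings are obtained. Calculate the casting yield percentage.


Formula: Casting Yield = (W_good / W_total) * 100
Yield = (314 kg / 512 kg) * 100 = 61.3281%

Answer: 61.3281%


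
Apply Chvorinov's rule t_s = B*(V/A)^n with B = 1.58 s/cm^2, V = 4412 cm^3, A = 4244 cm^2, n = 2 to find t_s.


Formula: t_s = B * (V/A)^n  (Chvorinov's rule, n=2)
Modulus M = V/A = 4412/4244 = 1.039585 cm
M^2 = 1.039585^2 = 1.080737 cm^2
t_s = 1.58 * 1.080737 = 1.7076 s

Final answer: 1.7076 s


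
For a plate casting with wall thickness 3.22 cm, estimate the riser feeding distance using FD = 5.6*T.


Formula: FD = 5.6 * T  (riser feeding-distance rule)
FD = 5.6 * 3.22 cm = 18.0320 cm

Answer: 18.0320 cm


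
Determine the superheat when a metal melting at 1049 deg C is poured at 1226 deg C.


Formula: Superheat = T_pour - T_melt
Superheat = 1226 - 1049 = 177 deg C


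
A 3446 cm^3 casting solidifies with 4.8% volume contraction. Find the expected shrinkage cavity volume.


Formula: V_shrink = V_casting * shrinkage_pct / 100
V_shrink = 3446 cm^3 * 4.8 / 100 = 165.4080 cm^3

165.4080 cm^3


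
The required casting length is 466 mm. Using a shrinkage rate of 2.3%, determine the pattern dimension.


Formula: L_pattern = L_casting * (1 + shrinkage_rate/100)
Shrinkage factor = 1 + 2.3/100 = 1.023
L_pattern = 466 mm * 1.023 = 476.7180 mm

476.7180 mm


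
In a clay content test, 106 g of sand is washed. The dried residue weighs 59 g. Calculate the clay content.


Formula: Clay% = (W_total - W_washed) / W_total * 100
Clay mass = 106 - 59 = 47 g
Clay% = 47 / 106 * 100 = 44.3396%

Final answer: 44.3396%


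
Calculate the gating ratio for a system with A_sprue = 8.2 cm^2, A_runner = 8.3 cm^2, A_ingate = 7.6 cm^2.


Sprue:Runner:Ingate = 1 : 8.3/8.2 : 7.6/8.2 = 1:1.01:0.93

Final answer: 1:1.01:0.93


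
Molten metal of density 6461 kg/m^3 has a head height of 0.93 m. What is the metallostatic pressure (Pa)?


Formula: P = rho * g * h
rho * g = 6461 * 9.81 = 63382.41 N/m^3
P = 63382.41 * 0.93 = 58945.6413 Pa

Final answer: 58945.6413 Pa


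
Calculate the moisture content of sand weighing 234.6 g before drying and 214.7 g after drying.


Formula: MC = (W_wet - W_dry) / W_wet * 100
Water mass = 234.6 - 214.7 = 19.9 g
MC = 19.9 / 234.6 * 100 = 8.4825%

8.4825%


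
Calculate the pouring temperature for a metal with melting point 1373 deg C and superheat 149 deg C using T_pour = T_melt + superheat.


Formula: T_pour = T_melt + Superheat
T_pour = 1373 + 149 = 1522 deg C

Answer: 1522 deg C


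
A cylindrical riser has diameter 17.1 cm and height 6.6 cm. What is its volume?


Formula: V = pi * (D/2)^2 * H  (cylinder volume)
Radius = D/2 = 17.1/2 = 8.55 cm
V = pi * 8.55^2 * 6.6 = 1515.7446 cm^3

Final answer: 1515.7446 cm^3


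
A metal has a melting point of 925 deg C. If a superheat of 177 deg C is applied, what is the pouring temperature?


Formula: T_pour = T_melt + Superheat
T_pour = 925 + 177 = 1102 deg C


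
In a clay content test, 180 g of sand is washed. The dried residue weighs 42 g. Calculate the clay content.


Formula: Clay% = (W_total - W_washed) / W_total * 100
Clay mass = 180 - 42 = 138 g
Clay% = 138 / 180 * 100 = 76.6667%

Answer: 76.6667%


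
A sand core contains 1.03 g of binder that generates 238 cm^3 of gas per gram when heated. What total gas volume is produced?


Formula: V_gas = W_binder * gas_evolution_rate
V = 1.03 g * 238 cm^3/g = 245.1400 cm^3


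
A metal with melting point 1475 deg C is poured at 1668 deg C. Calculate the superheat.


Formula: Superheat = T_pour - T_melt
Superheat = 1668 - 1475 = 193 deg C

193 deg C


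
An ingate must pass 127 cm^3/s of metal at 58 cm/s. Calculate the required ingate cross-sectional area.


Formula: A_ingate = Q / v  (continuity equation)
A = 127 cm^3/s / 58 cm/s = 2.1897 cm^2

Final answer: 2.1897 cm^2


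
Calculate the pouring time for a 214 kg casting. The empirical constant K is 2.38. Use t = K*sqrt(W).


Formula: t = K * sqrt(W)
sqrt(W) = sqrt(214) = 14.62874
t = 2.38 * 14.62874 = 34.8164 s


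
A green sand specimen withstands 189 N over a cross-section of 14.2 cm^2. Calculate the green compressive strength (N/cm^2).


Formula: Compressive Strength = Force / Area
Strength = 189 N / 14.2 cm^2 = 13.3099 N/cm^2

Final answer: 13.3099 N/cm^2


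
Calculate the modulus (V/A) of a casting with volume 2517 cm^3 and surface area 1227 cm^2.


Formula: Casting Modulus M = V / A
M = 2517 cm^3 / 1227 cm^2 = 2.0513 cm

Final answer: 2.0513 cm


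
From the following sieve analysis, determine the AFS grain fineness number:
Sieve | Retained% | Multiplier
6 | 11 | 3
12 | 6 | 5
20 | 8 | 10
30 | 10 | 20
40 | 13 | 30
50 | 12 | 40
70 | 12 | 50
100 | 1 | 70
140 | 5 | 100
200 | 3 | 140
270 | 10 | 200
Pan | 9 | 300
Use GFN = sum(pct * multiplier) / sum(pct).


Formula: GFN = sum(pct * multiplier) / sum(pct)
sum(pct * multiplier) = 7503
sum(pct) = 100
GFN = 7503 / 100 = 75.03


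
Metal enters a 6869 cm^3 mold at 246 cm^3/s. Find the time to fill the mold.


Formula: t_fill = V_mold / Q_flow
t = 6869 cm^3 / 246 cm^3/s = 27.9228 s

Final answer: 27.9228 s


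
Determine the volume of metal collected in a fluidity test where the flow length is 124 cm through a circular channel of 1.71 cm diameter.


Formula: V = pi * (d/2)^2 * L  (cylinder volume)
Radius = 1.71/2 = 0.855 cm
V = pi * 0.855^2 * 124 = 284.7763 cm^3

284.7763 cm^3


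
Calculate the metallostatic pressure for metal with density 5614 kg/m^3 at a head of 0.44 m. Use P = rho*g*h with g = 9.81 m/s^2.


Formula: P = rho * g * h
rho * g = 5614 * 9.81 = 55073.34 N/m^3
P = 55073.34 * 0.44 = 24232.2696 Pa

24232.2696 Pa


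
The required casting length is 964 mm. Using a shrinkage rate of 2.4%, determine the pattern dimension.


Formula: L_pattern = L_casting * (1 + shrinkage_rate/100)
Shrinkage factor = 1 + 2.4/100 = 1.024
L_pattern = 964 mm * 1.024 = 987.1360 mm

Final answer: 987.1360 mm


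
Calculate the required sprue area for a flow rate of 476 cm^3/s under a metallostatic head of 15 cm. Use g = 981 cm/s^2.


Formula: v = sqrt(2*g*h), A = Q/v
Velocity: v = sqrt(2 * 981 * 15) = sqrt(29430) = 171.5517 cm/s
Sprue area: A = Q / v = 476 / 171.5517 = 2.7747 cm^2

Final answer: 2.7747 cm^2


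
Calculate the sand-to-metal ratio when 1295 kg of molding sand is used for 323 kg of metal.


Formula: Sand-to-Metal Ratio = W_sand / W_metal
Ratio = 1295 kg / 323 kg = 4.0093

4.0093


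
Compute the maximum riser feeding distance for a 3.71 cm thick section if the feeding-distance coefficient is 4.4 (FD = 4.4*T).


Formula: FD = 4.4 * T  (riser feeding-distance rule)
FD = 4.4 * 3.71 cm = 16.3240 cm

Answer: 16.3240 cm


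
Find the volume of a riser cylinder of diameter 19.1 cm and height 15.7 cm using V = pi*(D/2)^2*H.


Formula: V = pi * (D/2)^2 * H  (cylinder volume)
Radius = D/2 = 19.1/2 = 9.55 cm
V = pi * 9.55^2 * 15.7 = 4498.3813 cm^3


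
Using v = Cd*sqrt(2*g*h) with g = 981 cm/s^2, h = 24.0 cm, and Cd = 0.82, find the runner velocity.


Formula: v = Cd * sqrt(2 * g * h)  (Torricelli with discharge coefficient)
2*g*h = 2 * 981 * 24.0 = 47088.0 cm^2/s^2
sqrt(47088.0) = 216.99770 cm/s
v = 0.82 * 216.99770 = 177.9381 cm/s


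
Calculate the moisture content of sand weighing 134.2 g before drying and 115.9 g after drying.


Formula: MC = (W_wet - W_dry) / W_wet * 100
Water mass = 134.2 - 115.9 = 18.3 g
MC = 18.3 / 134.2 * 100 = 13.6364%

Answer: 13.6364%


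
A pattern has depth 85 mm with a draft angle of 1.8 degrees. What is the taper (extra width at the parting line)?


Formula: taper = depth * tan(draft_angle)
tan(1.8 deg) = 0.0314263
taper = 85 mm * 0.0314263 = 2.6712 mm


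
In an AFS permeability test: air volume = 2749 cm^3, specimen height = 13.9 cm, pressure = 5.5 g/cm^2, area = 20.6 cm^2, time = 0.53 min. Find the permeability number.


Formula: Permeability Number P = (V * H) / (p * A * t)
Numerator: V * H = 2749 * 13.9 = 38211.1
Denominator: p * A * t = 5.5 * 20.6 * 0.53 = 60.049
P = 38211.1 / 60.049 = 636.3320

Final answer: 636.3320


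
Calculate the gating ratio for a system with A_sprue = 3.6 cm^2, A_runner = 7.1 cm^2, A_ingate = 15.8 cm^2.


Sprue:Runner:Ingate = 1 : 7.1/3.6 : 15.8/3.6 = 1:1.97:4.39


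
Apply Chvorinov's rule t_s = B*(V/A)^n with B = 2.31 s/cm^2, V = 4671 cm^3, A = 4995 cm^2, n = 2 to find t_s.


Formula: t_s = B * (V/A)^n  (Chvorinov's rule, n=2)
Modulus M = V/A = 4671/4995 = 0.935135 cm
M^2 = 0.935135^2 = 0.874477 cm^2
t_s = 2.31 * 0.874477 = 2.0200 s

Answer: 2.0200 s


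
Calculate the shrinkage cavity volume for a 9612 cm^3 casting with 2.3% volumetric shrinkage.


Formula: V_shrink = V_casting * shrinkage_pct / 100
V_shrink = 9612 cm^3 * 2.3 / 100 = 221.0760 cm^3

Final answer: 221.0760 cm^3


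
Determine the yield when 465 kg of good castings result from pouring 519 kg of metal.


Formula: Casting Yield = (W_good / W_total) * 100
Yield = (465 kg / 519 kg) * 100 = 89.5954%

89.5954%


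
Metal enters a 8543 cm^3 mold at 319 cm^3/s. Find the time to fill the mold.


Formula: t_fill = V_mold / Q_flow
t = 8543 cm^3 / 319 cm^3/s = 26.7806 s

Answer: 26.7806 s


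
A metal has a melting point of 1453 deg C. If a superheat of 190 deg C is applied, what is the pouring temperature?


Formula: T_pour = T_melt + Superheat
T_pour = 1453 + 190 = 1643 deg C

1643 deg C


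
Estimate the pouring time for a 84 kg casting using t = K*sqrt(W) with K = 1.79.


Formula: t = K * sqrt(W)
sqrt(W) = sqrt(84) = 9.16515
t = 1.79 * 9.16515 = 16.4056 s

Answer: 16.4056 s


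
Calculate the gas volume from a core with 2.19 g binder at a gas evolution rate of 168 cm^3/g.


Formula: V_gas = W_binder * gas_evolution_rate
V = 2.19 g * 168 cm^3/g = 367.9200 cm^3


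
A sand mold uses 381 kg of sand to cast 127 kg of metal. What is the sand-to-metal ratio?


Formula: Sand-to-Metal Ratio = W_sand / W_metal
Ratio = 381 kg / 127 kg = 3.0000

Final answer: 3.0000


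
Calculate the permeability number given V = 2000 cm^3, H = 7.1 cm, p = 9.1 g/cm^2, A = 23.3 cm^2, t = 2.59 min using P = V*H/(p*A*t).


Formula: Permeability Number P = (V * H) / (p * A * t)
Numerator: V * H = 2000 * 7.1 = 14200.0
Denominator: p * A * t = 9.1 * 23.3 * 2.59 = 549.1577
P = 14200.0 / 549.1577 = 25.8578

Answer: 25.8578


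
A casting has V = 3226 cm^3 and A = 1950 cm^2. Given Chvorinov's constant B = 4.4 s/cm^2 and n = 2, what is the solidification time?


Formula: t_s = B * (V/A)^n  (Chvorinov's rule, n=2)
Modulus M = V/A = 3226/1950 = 1.654359 cm
M^2 = 1.654359^2 = 2.736904 cm^2
t_s = 4.4 * 2.736904 = 12.0424 s

Final answer: 12.0424 s


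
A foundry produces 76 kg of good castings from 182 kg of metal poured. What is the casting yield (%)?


Formula: Casting Yield = (W_good / W_total) * 100
Yield = (76 kg / 182 kg) * 100 = 41.7582%


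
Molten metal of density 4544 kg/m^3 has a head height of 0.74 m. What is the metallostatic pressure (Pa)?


Formula: P = rho * g * h
rho * g = 4544 * 9.81 = 44576.64 N/m^3
P = 44576.64 * 0.74 = 32986.7136 Pa


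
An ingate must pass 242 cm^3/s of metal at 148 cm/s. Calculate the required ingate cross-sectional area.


Formula: A_ingate = Q / v  (continuity equation)
A = 242 cm^3/s / 148 cm/s = 1.6351 cm^2

Answer: 1.6351 cm^2


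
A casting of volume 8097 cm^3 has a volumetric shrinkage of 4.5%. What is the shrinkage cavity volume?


Formula: V_shrink = V_casting * shrinkage_pct / 100
V_shrink = 8097 cm^3 * 4.5 / 100 = 364.3650 cm^3

Answer: 364.3650 cm^3


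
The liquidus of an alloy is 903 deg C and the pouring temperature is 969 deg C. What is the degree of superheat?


Formula: Superheat = T_pour - T_melt
Superheat = 969 - 903 = 66 deg C


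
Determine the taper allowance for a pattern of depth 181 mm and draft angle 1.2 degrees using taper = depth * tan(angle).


Formula: taper = depth * tan(draft_angle)
tan(1.2 deg) = 0.0209470
taper = 181 mm * 0.0209470 = 3.7914 mm

3.7914 mm


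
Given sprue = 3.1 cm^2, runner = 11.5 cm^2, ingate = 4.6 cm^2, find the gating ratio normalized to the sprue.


Sprue:Runner:Ingate = 1 : 11.5/3.1 : 4.6/3.1 = 1:3.71:1.48

Answer: 1:3.71:1.48


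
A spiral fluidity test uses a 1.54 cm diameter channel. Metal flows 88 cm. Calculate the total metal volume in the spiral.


Formula: V = pi * (d/2)^2 * L  (cylinder volume)
Radius = 1.54/2 = 0.77 cm
V = pi * 0.77^2 * 88 = 163.9132 cm^3

Final answer: 163.9132 cm^3


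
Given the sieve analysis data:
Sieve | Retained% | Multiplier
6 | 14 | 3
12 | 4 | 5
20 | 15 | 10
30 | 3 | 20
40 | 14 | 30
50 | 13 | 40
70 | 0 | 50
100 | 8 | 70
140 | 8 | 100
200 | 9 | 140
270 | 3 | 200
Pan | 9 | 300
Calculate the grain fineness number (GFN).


Formula: GFN = sum(pct * multiplier) / sum(pct)
sum(pct * multiplier) = 7132
sum(pct) = 100
GFN = 7132 / 100 = 71.32

Answer: 71.32


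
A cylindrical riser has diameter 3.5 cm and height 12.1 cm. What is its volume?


Formula: V = pi * (D/2)^2 * H  (cylinder volume)
Radius = D/2 = 3.5/2 = 1.75 cm
V = pi * 1.75^2 * 12.1 = 116.4156 cm^3

Final answer: 116.4156 cm^3


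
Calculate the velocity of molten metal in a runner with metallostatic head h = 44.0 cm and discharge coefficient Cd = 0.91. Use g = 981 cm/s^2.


Formula: v = Cd * sqrt(2 * g * h)  (Torricelli with discharge coefficient)
2*g*h = 2 * 981 * 44.0 = 86328.0 cm^2/s^2
sqrt(86328.0) = 293.81627 cm/s
v = 0.91 * 293.81627 = 267.3728 cm/s

Answer: 267.3728 cm/s


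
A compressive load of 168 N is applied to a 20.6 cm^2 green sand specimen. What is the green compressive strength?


Formula: Compressive Strength = Force / Area
Strength = 168 N / 20.6 cm^2 = 8.1553 N/cm^2


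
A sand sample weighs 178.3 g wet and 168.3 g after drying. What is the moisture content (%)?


Formula: MC = (W_wet - W_dry) / W_wet * 100
Water mass = 178.3 - 168.3 = 10.0 g
MC = 10.0 / 178.3 * 100 = 5.6085%

Final answer: 5.6085%


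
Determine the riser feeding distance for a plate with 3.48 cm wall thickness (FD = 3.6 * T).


Formula: FD = 3.6 * T  (riser feeding-distance rule)
FD = 3.6 * 3.48 cm = 12.5280 cm


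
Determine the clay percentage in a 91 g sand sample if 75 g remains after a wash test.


Formula: Clay% = (W_total - W_washed) / W_total * 100
Clay mass = 91 - 75 = 16 g
Clay% = 16 / 91 * 100 = 17.5824%

17.5824%


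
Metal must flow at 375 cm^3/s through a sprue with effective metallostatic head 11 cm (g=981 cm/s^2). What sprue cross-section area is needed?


Formula: v = sqrt(2*g*h), A = Q/v
Velocity: v = sqrt(2 * 981 * 11) = sqrt(21582) = 146.9081 cm/s
Sprue area: A = Q / v = 375 / 146.9081 = 2.5526 cm^2

Answer: 2.5526 cm^2


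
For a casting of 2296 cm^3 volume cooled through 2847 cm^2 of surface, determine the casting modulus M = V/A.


Formula: Casting Modulus M = V / A
M = 2296 cm^3 / 2847 cm^2 = 0.8065 cm

0.8065 cm


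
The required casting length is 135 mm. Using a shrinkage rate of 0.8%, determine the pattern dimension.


Formula: L_pattern = L_casting * (1 + shrinkage_rate/100)
Shrinkage factor = 1 + 0.8/100 = 1.008
L_pattern = 135 mm * 1.008 = 136.0800 mm

Answer: 136.0800 mm


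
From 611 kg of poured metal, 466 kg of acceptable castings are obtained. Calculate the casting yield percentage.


Formula: Casting Yield = (W_good / W_total) * 100
Yield = (466 kg / 611 kg) * 100 = 76.2684%

76.2684%


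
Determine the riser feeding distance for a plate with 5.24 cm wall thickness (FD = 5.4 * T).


Formula: FD = 5.4 * T  (riser feeding-distance rule)
FD = 5.4 * 5.24 cm = 28.2960 cm

Answer: 28.2960 cm


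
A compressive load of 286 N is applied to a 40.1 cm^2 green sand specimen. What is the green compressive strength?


Formula: Compressive Strength = Force / Area
Strength = 286 N / 40.1 cm^2 = 7.1322 N/cm^2

7.1322 N/cm^2


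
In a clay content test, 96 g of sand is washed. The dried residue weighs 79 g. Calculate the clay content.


Formula: Clay% = (W_total - W_washed) / W_total * 100
Clay mass = 96 - 79 = 17 g
Clay% = 17 / 96 * 100 = 17.7083%


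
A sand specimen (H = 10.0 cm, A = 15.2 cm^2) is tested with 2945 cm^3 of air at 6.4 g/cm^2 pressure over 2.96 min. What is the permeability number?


Formula: Permeability Number P = (V * H) / (p * A * t)
Numerator: V * H = 2945 * 10.0 = 29450.0
Denominator: p * A * t = 6.4 * 15.2 * 2.96 = 287.9488
P = 29450.0 / 287.9488 = 102.2751

Answer: 102.2751


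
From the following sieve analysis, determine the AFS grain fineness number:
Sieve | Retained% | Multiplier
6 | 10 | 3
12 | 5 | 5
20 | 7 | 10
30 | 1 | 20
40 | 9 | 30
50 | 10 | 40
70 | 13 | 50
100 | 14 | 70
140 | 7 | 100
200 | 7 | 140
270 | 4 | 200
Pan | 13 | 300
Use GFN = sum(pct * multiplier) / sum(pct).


Formula: GFN = sum(pct * multiplier) / sum(pct)
sum(pct * multiplier) = 8825
sum(pct) = 100
GFN = 8825 / 100 = 88.25

Answer: 88.25


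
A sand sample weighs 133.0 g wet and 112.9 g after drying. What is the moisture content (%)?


Formula: MC = (W_wet - W_dry) / W_wet * 100
Water mass = 133.0 - 112.9 = 20.1 g
MC = 20.1 / 133.0 * 100 = 15.1128%

Final answer: 15.1128%


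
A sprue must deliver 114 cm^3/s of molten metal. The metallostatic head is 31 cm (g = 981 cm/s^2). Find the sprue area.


Formula: v = sqrt(2*g*h), A = Q/v
Velocity: v = sqrt(2 * 981 * 31) = sqrt(60822) = 246.6212 cm/s
Sprue area: A = Q / v = 114 / 246.6212 = 0.4622 cm^2

Final answer: 0.4622 cm^2


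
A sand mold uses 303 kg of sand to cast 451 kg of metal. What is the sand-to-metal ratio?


Formula: Sand-to-Metal Ratio = W_sand / W_metal
Ratio = 303 kg / 451 kg = 0.6718


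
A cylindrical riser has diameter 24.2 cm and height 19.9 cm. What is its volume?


Formula: V = pi * (D/2)^2 * H  (cylinder volume)
Radius = D/2 = 24.2/2 = 12.1 cm
V = pi * 12.1^2 * 19.9 = 9153.2156 cm^3


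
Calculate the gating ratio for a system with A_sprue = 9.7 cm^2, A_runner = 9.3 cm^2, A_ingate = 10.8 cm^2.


Sprue:Runner:Ingate = 1 : 9.3/9.7 : 10.8/9.7 = 1:0.96:1.11

Answer: 1:0.96:1.11


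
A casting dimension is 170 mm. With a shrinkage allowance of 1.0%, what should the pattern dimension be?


Formula: L_pattern = L_casting * (1 + shrinkage_rate/100)
Shrinkage factor = 1 + 1.0/100 = 1.01
L_pattern = 170 mm * 1.01 = 171.7000 mm

171.7000 mm


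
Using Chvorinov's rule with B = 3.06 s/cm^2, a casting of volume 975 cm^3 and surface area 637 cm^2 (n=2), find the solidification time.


Formula: t_s = B * (V/A)^n  (Chvorinov's rule, n=2)
Modulus M = V/A = 975/637 = 1.530612 cm
M^2 = 1.530612^2 = 2.342773 cm^2
t_s = 3.06 * 2.342773 = 7.1689 s

Final answer: 7.1689 s


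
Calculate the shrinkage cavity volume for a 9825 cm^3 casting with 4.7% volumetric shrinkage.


Formula: V_shrink = V_casting * shrinkage_pct / 100
V_shrink = 9825 cm^3 * 4.7 / 100 = 461.7750 cm^3

Final answer: 461.7750 cm^3


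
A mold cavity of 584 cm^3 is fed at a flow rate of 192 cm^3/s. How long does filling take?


Formula: t_fill = V_mold / Q_flow
t = 584 cm^3 / 192 cm^3/s = 3.0417 s

Answer: 3.0417 s


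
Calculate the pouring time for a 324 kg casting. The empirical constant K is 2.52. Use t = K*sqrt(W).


Formula: t = K * sqrt(W)
sqrt(W) = sqrt(324) = 18.00000
t = 2.52 * 18.00000 = 45.3600 s

Final answer: 45.3600 s


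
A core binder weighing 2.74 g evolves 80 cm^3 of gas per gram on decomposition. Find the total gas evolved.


Formula: V_gas = W_binder * gas_evolution_rate
V = 2.74 g * 80 cm^3/g = 219.2000 cm^3

219.2000 cm^3


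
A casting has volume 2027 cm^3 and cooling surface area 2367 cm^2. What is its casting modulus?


Formula: Casting Modulus M = V / A
M = 2027 cm^3 / 2367 cm^2 = 0.8564 cm

Answer: 0.8564 cm


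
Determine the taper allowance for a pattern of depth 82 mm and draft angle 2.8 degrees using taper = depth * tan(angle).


Formula: taper = depth * tan(draft_angle)
tan(2.8 deg) = 0.0489082
taper = 82 mm * 0.0489082 = 4.0105 mm


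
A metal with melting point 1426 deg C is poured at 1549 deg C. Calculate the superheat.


Formula: Superheat = T_pour - T_melt
Superheat = 1549 - 1426 = 123 deg C


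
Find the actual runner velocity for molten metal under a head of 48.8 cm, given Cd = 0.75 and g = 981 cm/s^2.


Formula: v = Cd * sqrt(2 * g * h)  (Torricelli with discharge coefficient)
2*g*h = 2 * 981 * 48.8 = 95745.6 cm^2/s^2
sqrt(95745.6) = 309.42786 cm/s
v = 0.75 * 309.42786 = 232.0709 cm/s


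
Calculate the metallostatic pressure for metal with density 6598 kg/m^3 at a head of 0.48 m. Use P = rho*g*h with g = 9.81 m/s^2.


Formula: P = rho * g * h
rho * g = 6598 * 9.81 = 64726.38 N/m^3
P = 64726.38 * 0.48 = 31068.6624 Pa

31068.6624 Pa


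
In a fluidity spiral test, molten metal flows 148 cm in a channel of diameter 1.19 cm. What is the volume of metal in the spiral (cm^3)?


Formula: V = pi * (d/2)^2 * L  (cylinder volume)
Radius = 1.19/2 = 0.595 cm
V = pi * 0.595^2 * 148 = 164.6059 cm^3

Answer: 164.6059 cm^3


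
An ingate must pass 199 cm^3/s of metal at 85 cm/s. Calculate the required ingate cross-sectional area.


Formula: A_ingate = Q / v  (continuity equation)
A = 199 cm^3/s / 85 cm/s = 2.3412 cm^2

Answer: 2.3412 cm^2


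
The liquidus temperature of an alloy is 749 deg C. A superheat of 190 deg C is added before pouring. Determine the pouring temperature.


Formula: T_pour = T_melt + Superheat
T_pour = 749 + 190 = 939 deg C

Answer: 939 deg C


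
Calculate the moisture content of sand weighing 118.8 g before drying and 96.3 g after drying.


Formula: MC = (W_wet - W_dry) / W_wet * 100
Water mass = 118.8 - 96.3 = 22.5 g
MC = 22.5 / 118.8 * 100 = 18.9394%

18.9394%


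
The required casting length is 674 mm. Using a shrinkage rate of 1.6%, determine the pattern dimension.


Formula: L_pattern = L_casting * (1 + shrinkage_rate/100)
Shrinkage factor = 1 + 1.6/100 = 1.016
L_pattern = 674 mm * 1.016 = 684.7840 mm

Answer: 684.7840 mm


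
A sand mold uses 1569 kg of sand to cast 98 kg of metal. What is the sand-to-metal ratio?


Formula: Sand-to-Metal Ratio = W_sand / W_metal
Ratio = 1569 kg / 98 kg = 16.0102

Final answer: 16.0102


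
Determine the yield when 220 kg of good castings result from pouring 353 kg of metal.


Formula: Casting Yield = (W_good / W_total) * 100
Yield = (220 kg / 353 kg) * 100 = 62.3229%

Final answer: 62.3229%


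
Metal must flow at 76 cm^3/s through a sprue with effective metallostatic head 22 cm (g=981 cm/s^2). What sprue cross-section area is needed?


Formula: v = sqrt(2*g*h), A = Q/v
Velocity: v = sqrt(2 * 981 * 22) = sqrt(43164) = 207.7595 cm/s
Sprue area: A = Q / v = 76 / 207.7595 = 0.3658 cm^2

0.3658 cm^2


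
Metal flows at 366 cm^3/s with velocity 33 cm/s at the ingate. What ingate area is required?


Formula: A_ingate = Q / v  (continuity equation)
A = 366 cm^3/s / 33 cm/s = 11.0909 cm^2

11.0909 cm^2


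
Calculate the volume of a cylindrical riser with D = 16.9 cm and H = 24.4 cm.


Formula: V = pi * (D/2)^2 * H  (cylinder volume)
Radius = D/2 = 16.9/2 = 8.45 cm
V = pi * 8.45^2 * 24.4 = 5473.3487 cm^3

5473.3487 cm^3


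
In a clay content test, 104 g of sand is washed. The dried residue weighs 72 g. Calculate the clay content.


Formula: Clay% = (W_total - W_washed) / W_total * 100
Clay mass = 104 - 72 = 32 g
Clay% = 32 / 104 * 100 = 30.7692%

Answer: 30.7692%
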